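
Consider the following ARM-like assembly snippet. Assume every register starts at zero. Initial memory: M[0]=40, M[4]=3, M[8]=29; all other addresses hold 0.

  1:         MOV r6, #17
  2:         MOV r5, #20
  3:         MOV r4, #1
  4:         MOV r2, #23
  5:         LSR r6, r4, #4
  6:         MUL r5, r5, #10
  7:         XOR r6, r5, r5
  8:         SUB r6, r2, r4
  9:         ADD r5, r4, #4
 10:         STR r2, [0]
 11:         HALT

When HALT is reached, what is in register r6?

after MOV r6, #17: r6=17
after MOV r5, #20: r5=20
after MOV r4, #1: r4=1
after MOV r2, #23: r2=23
after LSR r6, r4, #4: r6=1>>4=0
after MUL r5, r5, #10: r5=20*10=200
after XOR r6, r5, r5: r6=200^200=0
after SUB r6, r2, r4: r6=23-1=22
after ADD r5, r4, #4: r5=1+4=5
STR r2, [0] → M[0]=23
halt.

22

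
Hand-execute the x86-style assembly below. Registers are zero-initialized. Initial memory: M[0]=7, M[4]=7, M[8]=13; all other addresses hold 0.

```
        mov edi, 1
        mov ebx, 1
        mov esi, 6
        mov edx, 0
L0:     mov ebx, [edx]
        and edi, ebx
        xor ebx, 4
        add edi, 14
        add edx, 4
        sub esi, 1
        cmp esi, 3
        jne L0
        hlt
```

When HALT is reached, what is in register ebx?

edi=1
ebx=1
esi=6
edx=0
ebx=M[0]=7
edi=1&7=1
ebx=7^4=3
edi=1+14=15
edx=0+4=4
esi=6-1=5
cmp esi, 3  (cmp 5,3)
jne L0: taken
ebx=M[4]=7
edi=15&7=7
ebx=7^4=3
edi=7+14=21
edx=4+4=8
esi=5-1=4
cmp esi, 3  (cmp 4,3)
jne L0: taken
ebx=M[8]=13
edi=21&13=5
ebx=13^4=9
edi=5+14=19
edx=8+4=12
esi=4-1=3
cmp esi, 3  (cmp 3,3)
jne L0: not taken
halt.

9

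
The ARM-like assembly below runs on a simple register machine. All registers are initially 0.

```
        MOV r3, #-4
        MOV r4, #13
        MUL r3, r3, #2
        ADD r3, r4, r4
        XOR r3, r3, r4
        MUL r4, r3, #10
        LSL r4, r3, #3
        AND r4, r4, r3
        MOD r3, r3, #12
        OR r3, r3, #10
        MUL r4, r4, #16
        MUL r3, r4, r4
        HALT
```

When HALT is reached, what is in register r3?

MOV r3, #-4 → r3=-4
MOV r4, #13 → r4=13
MUL r3, r3, #2 → r3=(-4)*2=-8
ADD r3, r4, r4 → r3=13+13=26
XOR r3, r3, r4 → r3=26^13=23
MUL r4, r3, #10 → r4=23*10=230
LSL r4, r3, #3 → r4=23<<3=184
AND r4, r4, r3 → r4=184&23=16
MOD r3, r3, #12 → r3=23%12=11
OR r3, r3, #10 → r3=11|10=11
MUL r4, r4, #16 → r4=16*16=256
MUL r3, r4, r4 → r3=256*256=65536
halt.

65536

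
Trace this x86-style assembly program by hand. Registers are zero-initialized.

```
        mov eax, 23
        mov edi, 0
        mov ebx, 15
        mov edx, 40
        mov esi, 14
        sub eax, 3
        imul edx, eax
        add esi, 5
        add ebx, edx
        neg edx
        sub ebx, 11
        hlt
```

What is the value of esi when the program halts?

eax=23
edi=0
ebx=15
edx=40
esi=14
eax=23-3=20
edx=40*20=800
esi=14+5=19
ebx=15+800=815
edx=-(800)=-800
ebx=815-11=804
halt.

19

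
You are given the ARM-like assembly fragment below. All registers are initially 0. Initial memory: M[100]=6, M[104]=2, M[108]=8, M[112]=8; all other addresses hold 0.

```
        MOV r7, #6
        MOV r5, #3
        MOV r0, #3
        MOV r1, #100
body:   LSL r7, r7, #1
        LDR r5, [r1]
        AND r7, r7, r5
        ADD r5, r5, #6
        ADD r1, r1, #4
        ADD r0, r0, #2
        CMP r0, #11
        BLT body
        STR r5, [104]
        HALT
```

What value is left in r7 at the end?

0

after MOV r7, #6: r7=6
after MOV r5, #3: r5=3
after MOV r0, #3: r0=3
after MOV r1, #100: r1=100
after LSL r7, r7, #1: r7=6<<1=12
after LDR r5, [r1]: r5=M[100]=6
after AND r7, r7, r5: r7=12&6=4
after ADD r5, r5, #6: r5=6+6=12
after ADD r1, r1, #4: r1=100+4=104
after ADD r0, r0, #2: r0=3+2=5
CMP r0, #11  (cmp 5,11)
BLT body: taken
after LSL r7, r7, #1: r7=4<<1=8
after LDR r5, [r1]: r5=M[104]=2
after AND r7, r7, r5: r7=8&2=0
after ADD r5, r5, #6: r5=2+6=8
after ADD r1, r1, #4: r1=104+4=108
after ADD r0, r0, #2: r0=5+2=7
CMP r0, #11  (cmp 7,11)
BLT body: taken
after LSL r7, r7, #1: r7=0<<1=0
after LDR r5, [r1]: r5=M[108]=8
after AND r7, r7, r5: r7=0&8=0
after ADD r5, r5, #6: r5=8+6=14
after ADD r1, r1, #4: r1=108+4=112
after ADD r0, r0, #2: r0=7+2=9
CMP r0, #11  (cmp 9,11)
BLT body: taken
after LSL r7, r7, #1: r7=0<<1=0
after LDR r5, [r1]: r5=M[112]=8
after AND r7, r7, r5: r7=0&8=0
after ADD r5, r5, #6: r5=8+6=14
after ADD r1, r1, #4: r1=112+4=116
after ADD r0, r0, #2: r0=9+2=11
CMP r0, #11  (cmp 11,11)
BLT body: not taken
STR r5, [104] → M[104]=14
halt.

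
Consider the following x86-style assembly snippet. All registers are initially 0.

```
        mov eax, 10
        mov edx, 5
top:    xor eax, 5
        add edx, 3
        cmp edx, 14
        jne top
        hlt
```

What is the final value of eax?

15

mov eax, 10 → eax=10
mov edx, 5 → edx=5
xor eax, 5 → eax=10^5=15
add edx, 3 → edx=5+3=8
cmp edx, 14  (cmp 8,14)
jne top: taken
xor eax, 5 → eax=15^5=10
add edx, 3 → edx=8+3=11
cmp edx, 14  (cmp 11,14)
jne top: taken
xor eax, 5 → eax=10^5=15
add edx, 3 → edx=11+3=14
cmp edx, 14  (cmp 14,14)
jne top: not taken
halt.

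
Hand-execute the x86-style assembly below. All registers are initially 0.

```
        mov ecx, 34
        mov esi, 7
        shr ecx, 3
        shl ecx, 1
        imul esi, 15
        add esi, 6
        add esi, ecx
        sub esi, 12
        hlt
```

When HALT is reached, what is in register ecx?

ecx=34
esi=7
ecx=34>>3=4
ecx=4<<1=8
esi=7*15=105
esi=105+6=111
esi=111+8=119
esi=119-12=107
halt.

8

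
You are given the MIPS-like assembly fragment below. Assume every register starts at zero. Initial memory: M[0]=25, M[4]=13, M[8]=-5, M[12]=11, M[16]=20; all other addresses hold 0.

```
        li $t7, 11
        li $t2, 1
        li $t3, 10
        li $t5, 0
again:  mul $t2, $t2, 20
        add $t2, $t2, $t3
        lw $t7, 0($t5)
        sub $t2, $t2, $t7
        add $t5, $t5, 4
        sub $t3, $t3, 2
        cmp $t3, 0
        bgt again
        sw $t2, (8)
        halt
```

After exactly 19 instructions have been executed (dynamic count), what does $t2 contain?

li $t7, 11 → $t7=11
li $t2, 1 → $t2=1
li $t3, 10 → $t3=10
li $t5, 0 → $t5=0
mul $t2, $t2, 20 → $t2=1*20=20
add $t2, $t2, $t3 → $t2=20+10=30
lw $t7, 0($t5) → $t7=M[0]=25
sub $t2, $t2, $t7 → $t2=30-25=5
add $t5, $t5, 4 → $t5=0+4=4
sub $t3, $t3, 2 → $t3=10-2=8
cmp $t3, 0  (cmp 8,0)
bgt again: taken
mul $t2, $t2, 20 → $t2=5*20=100
add $t2, $t2, $t3 → $t2=100+8=108
lw $t7, 0($t5) → $t7=M[4]=13
sub $t2, $t2, $t7 → $t2=108-13=95
add $t5, $t5, 4 → $t5=4+4=8
sub $t3, $t3, 2 → $t3=8-2=6
cmp $t3, 0  (cmp 6,0)
After step 19: $t2 = 95.

95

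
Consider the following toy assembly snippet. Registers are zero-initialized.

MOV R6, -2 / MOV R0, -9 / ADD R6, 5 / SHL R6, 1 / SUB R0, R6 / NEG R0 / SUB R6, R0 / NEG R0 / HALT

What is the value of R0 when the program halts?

-15

after MOV R6, -2: R6=-2
after MOV R0, -9: R0=-9
after ADD R6, 5: R6=(-2)+5=3
after SHL R6, 1: R6=3<<1=6
after SUB R0, R6: R0=(-9)-6=-15
after NEG R0: R0=-(-15)=15
after SUB R6, R0: R6=6-15=-9
after NEG R0: R0=-(15)=-15
halt.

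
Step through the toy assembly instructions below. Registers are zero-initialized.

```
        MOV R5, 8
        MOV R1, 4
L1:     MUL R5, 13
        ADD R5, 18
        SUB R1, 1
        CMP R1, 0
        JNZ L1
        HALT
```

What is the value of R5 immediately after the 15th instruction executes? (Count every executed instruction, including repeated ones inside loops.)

after MOV R5, 8: R5=8
after MOV R1, 4: R1=4
after MUL R5, 13: R5=8*13=104
after ADD R5, 18: R5=104+18=122
after SUB R1, 1: R1=4-1=3
CMP R1, 0  (cmp 3,0)
JNZ L1: taken
after MUL R5, 13: R5=122*13=1586
after ADD R5, 18: R5=1586+18=1604
after SUB R1, 1: R1=3-1=2
CMP R1, 0  (cmp 2,0)
JNZ L1: taken
after MUL R5, 13: R5=1604*13=20852
after ADD R5, 18: R5=20852+18=20870
after SUB R1, 1: R1=2-1=1
After step 15: R5 = 20870.

20870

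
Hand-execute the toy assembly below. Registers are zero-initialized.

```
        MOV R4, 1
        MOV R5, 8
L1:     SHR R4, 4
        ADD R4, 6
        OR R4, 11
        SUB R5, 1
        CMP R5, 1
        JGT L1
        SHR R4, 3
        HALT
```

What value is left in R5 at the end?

after MOV R4, 1: R4=1
after MOV R5, 8: R5=8
after SHR R4, 4: R4=1>>4=0
after ADD R4, 6: R4=0+6=6
after OR R4, 11: R4=6|11=15
after SUB R5, 1: R5=8-1=7
CMP R5, 1  (cmp 7,1)
JGT L1: taken
after SHR R4, 4: R4=15>>4=0
after ADD R4, 6: R4=0+6=6
after OR R4, 11: R4=6|11=15
after SUB R5, 1: R5=7-1=6
CMP R5, 1  (cmp 6,1)
JGT L1: taken
after SHR R4, 4: R4=15>>4=0
after ADD R4, 6: R4=0+6=6
after OR R4, 11: R4=6|11=15
after SUB R5, 1: R5=6-1=5
CMP R5, 1  (cmp 5,1)
JGT L1: taken
after SHR R4, 4: R4=15>>4=0
after ADD R4, 6: R4=0+6=6
after OR R4, 11: R4=6|11=15
after SUB R5, 1: R5=5-1=4
CMP R5, 1  (cmp 4,1)
JGT L1: taken
after SHR R4, 4: R4=15>>4=0
after ADD R4, 6: R4=0+6=6
after OR R4, 11: R4=6|11=15
after SUB R5, 1: R5=4-1=3
CMP R5, 1  (cmp 3,1)
JGT L1: taken
after SHR R4, 4: R4=15>>4=0
after ADD R4, 6: R4=0+6=6
after OR R4, 11: R4=6|11=15
after SUB R5, 1: R5=3-1=2
CMP R5, 1  (cmp 2,1)
JGT L1: taken
after SHR R4, 4: R4=15>>4=0
after ADD R4, 6: R4=0+6=6
after OR R4, 11: R4=6|11=15
after SUB R5, 1: R5=2-1=1
CMP R5, 1  (cmp 1,1)
JGT L1: not taken
after SHR R4, 3: R4=15>>3=1
halt.

1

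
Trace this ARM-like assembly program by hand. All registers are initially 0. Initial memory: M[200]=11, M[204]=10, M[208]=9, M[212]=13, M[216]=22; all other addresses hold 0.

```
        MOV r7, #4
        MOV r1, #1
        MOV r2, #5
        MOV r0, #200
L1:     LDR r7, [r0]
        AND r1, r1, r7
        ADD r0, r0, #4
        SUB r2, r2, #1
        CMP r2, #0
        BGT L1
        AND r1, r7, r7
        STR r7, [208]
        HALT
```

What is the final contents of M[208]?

22

r7=4
r1=1
r2=5
r0=200
r7=M[200]=11
r1=1&11=1
r0=200+4=204
r2=5-1=4
CMP r2, #0  (cmp 4,0)
BGT L1: taken
r7=M[204]=10
r1=1&10=0
r0=204+4=208
r2=4-1=3
CMP r2, #0  (cmp 3,0)
BGT L1: taken
r7=M[208]=9
r1=0&9=0
r0=208+4=212
r2=3-1=2
CMP r2, #0  (cmp 2,0)
BGT L1: taken
r7=M[212]=13
r1=0&13=0
r0=212+4=216
r2=2-1=1
CMP r2, #0  (cmp 1,0)
BGT L1: taken
r7=M[216]=22
r1=0&22=0
r0=216+4=220
r2=1-1=0
CMP r2, #0  (cmp 0,0)
BGT L1: not taken
r1=22&22=22
STR r7, [208] → M[208]=22
halt.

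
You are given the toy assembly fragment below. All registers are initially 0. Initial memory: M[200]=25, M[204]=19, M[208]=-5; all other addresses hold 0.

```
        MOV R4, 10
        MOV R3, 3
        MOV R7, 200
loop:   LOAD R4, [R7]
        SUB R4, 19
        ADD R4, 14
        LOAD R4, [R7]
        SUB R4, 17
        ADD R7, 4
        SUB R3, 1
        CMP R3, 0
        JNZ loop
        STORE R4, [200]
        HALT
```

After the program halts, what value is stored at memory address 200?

-22

after MOV R4, 10: R4=10
after MOV R3, 3: R3=3
after MOV R7, 200: R7=200
after LOAD R4, [R7]: R4=M[200]=25
after SUB R4, 19: R4=25-19=6
after ADD R4, 14: R4=6+14=20
after LOAD R4, [R7]: R4=M[200]=25
after SUB R4, 17: R4=25-17=8
after ADD R7, 4: R7=200+4=204
after SUB R3, 1: R3=3-1=2
CMP R3, 0  (cmp 2,0)
JNZ loop: taken
after LOAD R4, [R7]: R4=M[204]=19
after SUB R4, 19: R4=19-19=0
after ADD R4, 14: R4=0+14=14
after LOAD R4, [R7]: R4=M[204]=19
after SUB R4, 17: R4=19-17=2
after ADD R7, 4: R7=204+4=208
after SUB R3, 1: R3=2-1=1
CMP R3, 0  (cmp 1,0)
JNZ loop: taken
after LOAD R4, [R7]: R4=M[208]=-5
after SUB R4, 19: R4=(-5)-19=-24
after ADD R4, 14: R4=(-24)+14=-10
after LOAD R4, [R7]: R4=M[208]=-5
after SUB R4, 17: R4=(-5)-17=-22
after ADD R7, 4: R7=208+4=212
after SUB R3, 1: R3=1-1=0
CMP R3, 0  (cmp 0,0)
JNZ loop: not taken
STORE R4, [200] → M[200]=-22
halt.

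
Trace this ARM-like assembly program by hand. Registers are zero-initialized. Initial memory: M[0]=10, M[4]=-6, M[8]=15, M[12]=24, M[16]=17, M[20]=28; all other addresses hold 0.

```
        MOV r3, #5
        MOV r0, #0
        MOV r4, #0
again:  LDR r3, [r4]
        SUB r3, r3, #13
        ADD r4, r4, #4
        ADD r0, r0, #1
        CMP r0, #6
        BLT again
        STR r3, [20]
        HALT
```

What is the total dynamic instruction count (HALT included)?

41

r3=5
r0=0
r4=0
r3=M[0]=10
r3=10-13=-3
r4=0+4=4
r0=0+1=1
CMP r0, #6  (cmp 1,6)
BLT again: taken
r3=M[4]=-6
r3=(-6)-13=-19
r4=4+4=8
r0=1+1=2
CMP r0, #6  (cmp 2,6)
BLT again: taken
r3=M[8]=15
r3=15-13=2
r4=8+4=12
r0=2+1=3
CMP r0, #6  (cmp 3,6)
BLT again: taken
r3=M[12]=24
r3=24-13=11
r4=12+4=16
r0=3+1=4
CMP r0, #6  (cmp 4,6)
BLT again: taken
r3=M[16]=17
r3=17-13=4
r4=16+4=20
r0=4+1=5
CMP r0, #6  (cmp 5,6)
BLT again: taken
r3=M[20]=28
r3=28-13=15
r4=20+4=24
r0=5+1=6
CMP r0, #6  (cmp 6,6)
BLT again: not taken
STR r3, [20] → M[20]=15
halt.
Total executed instructions: 41.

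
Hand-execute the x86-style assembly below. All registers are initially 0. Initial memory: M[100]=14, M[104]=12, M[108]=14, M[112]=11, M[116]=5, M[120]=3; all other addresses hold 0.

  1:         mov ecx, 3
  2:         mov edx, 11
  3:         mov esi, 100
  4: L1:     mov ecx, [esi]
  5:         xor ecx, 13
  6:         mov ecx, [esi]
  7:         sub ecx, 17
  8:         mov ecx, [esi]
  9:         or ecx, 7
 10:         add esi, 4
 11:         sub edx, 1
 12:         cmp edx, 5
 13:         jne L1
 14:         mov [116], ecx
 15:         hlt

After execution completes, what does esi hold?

124

mov ecx, 3 → ecx=3
mov edx, 11 → edx=11
mov esi, 100 → esi=100
mov ecx, [esi] → ecx=M[100]=14
xor ecx, 13 → ecx=14^13=3
mov ecx, [esi] → ecx=M[100]=14
sub ecx, 17 → ecx=14-17=-3
mov ecx, [esi] → ecx=M[100]=14
or ecx, 7 → ecx=14|7=15
add esi, 4 → esi=100+4=104
sub edx, 1 → edx=11-1=10
cmp edx, 5  (cmp 10,5)
jne L1: taken
mov ecx, [esi] → ecx=M[104]=12
xor ecx, 13 → ecx=12^13=1
mov ecx, [esi] → ecx=M[104]=12
sub ecx, 17 → ecx=12-17=-5
mov ecx, [esi] → ecx=M[104]=12
or ecx, 7 → ecx=12|7=15
add esi, 4 → esi=104+4=108
sub edx, 1 → edx=10-1=9
cmp edx, 5  (cmp 9,5)
jne L1: taken
mov ecx, [esi] → ecx=M[108]=14
xor ecx, 13 → ecx=14^13=3
mov ecx, [esi] → ecx=M[108]=14
sub ecx, 17 → ecx=14-17=-3
mov ecx, [esi] → ecx=M[108]=14
or ecx, 7 → ecx=14|7=15
add esi, 4 → esi=108+4=112
sub edx, 1 → edx=9-1=8
cmp edx, 5  (cmp 8,5)
jne L1: taken
mov ecx, [esi] → ecx=M[112]=11
xor ecx, 13 → ecx=11^13=6
mov ecx, [esi] → ecx=M[112]=11
sub ecx, 17 → ecx=11-17=-6
mov ecx, [esi] → ecx=M[112]=11
or ecx, 7 → ecx=11|7=15
add esi, 4 → esi=112+4=116
sub edx, 1 → edx=8-1=7
cmp edx, 5  (cmp 7,5)
jne L1: taken
mov ecx, [esi] → ecx=M[116]=5
xor ecx, 13 → ecx=5^13=8
mov ecx, [esi] → ecx=M[116]=5
sub ecx, 17 → ecx=5-17=-12
mov ecx, [esi] → ecx=M[116]=5
or ecx, 7 → ecx=5|7=7
add esi, 4 → esi=116+4=120
sub edx, 1 → edx=7-1=6
cmp edx, 5  (cmp 6,5)
jne L1: taken
mov ecx, [esi] → ecx=M[120]=3
xor ecx, 13 → ecx=3^13=14
mov ecx, [esi] → ecx=M[120]=3
sub ecx, 17 → ecx=3-17=-14
mov ecx, [esi] → ecx=M[120]=3
or ecx, 7 → ecx=3|7=7
add esi, 4 → esi=120+4=124
sub edx, 1 → edx=6-1=5
cmp edx, 5  (cmp 5,5)
jne L1: not taken
mov [116], ecx → M[116]=7
halt.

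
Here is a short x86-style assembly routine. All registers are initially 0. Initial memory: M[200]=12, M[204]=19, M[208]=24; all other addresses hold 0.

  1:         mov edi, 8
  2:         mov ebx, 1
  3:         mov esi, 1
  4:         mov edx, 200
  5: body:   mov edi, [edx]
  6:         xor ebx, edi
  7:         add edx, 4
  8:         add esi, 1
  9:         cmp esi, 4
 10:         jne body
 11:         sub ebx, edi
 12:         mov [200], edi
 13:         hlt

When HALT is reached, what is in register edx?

212

edi=8
ebx=1
esi=1
edx=200
edi=M[200]=12
ebx=1^12=13
edx=200+4=204
esi=1+1=2
cmp esi, 4  (cmp 2,4)
jne body: taken
edi=M[204]=19
ebx=13^19=30
edx=204+4=208
esi=2+1=3
cmp esi, 4  (cmp 3,4)
jne body: taken
edi=M[208]=24
ebx=30^24=6
edx=208+4=212
esi=3+1=4
cmp esi, 4  (cmp 4,4)
jne body: not taken
ebx=6-24=-18
mov [200], edi → M[200]=24
halt.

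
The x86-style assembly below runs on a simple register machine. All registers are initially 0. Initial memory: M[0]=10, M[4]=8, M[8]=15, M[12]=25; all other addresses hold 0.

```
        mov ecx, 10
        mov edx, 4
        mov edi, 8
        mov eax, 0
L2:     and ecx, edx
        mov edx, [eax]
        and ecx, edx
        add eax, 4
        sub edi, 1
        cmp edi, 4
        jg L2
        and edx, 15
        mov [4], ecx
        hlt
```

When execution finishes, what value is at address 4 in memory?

mov ecx, 10 → ecx=10
mov edx, 4 → edx=4
mov edi, 8 → edi=8
mov eax, 0 → eax=0
and ecx, edx → ecx=10&4=0
mov edx, [eax] → edx=M[0]=10
and ecx, edx → ecx=0&10=0
add eax, 4 → eax=0+4=4
sub edi, 1 → edi=8-1=7
cmp edi, 4  (cmp 7,4)
jg L2: taken
and ecx, edx → ecx=0&10=0
mov edx, [eax] → edx=M[4]=8
and ecx, edx → ecx=0&8=0
add eax, 4 → eax=4+4=8
sub edi, 1 → edi=7-1=6
cmp edi, 4  (cmp 6,4)
jg L2: taken
and ecx, edx → ecx=0&8=0
mov edx, [eax] → edx=M[8]=15
and ecx, edx → ecx=0&15=0
add eax, 4 → eax=8+4=12
sub edi, 1 → edi=6-1=5
cmp edi, 4  (cmp 5,4)
jg L2: taken
and ecx, edx → ecx=0&15=0
mov edx, [eax] → edx=M[12]=25
and ecx, edx → ecx=0&25=0
add eax, 4 → eax=12+4=16
sub edi, 1 → edi=5-1=4
cmp edi, 4  (cmp 4,4)
jg L2: not taken
and edx, 15 → edx=25&15=9
mov [4], ecx → M[4]=0
halt.

0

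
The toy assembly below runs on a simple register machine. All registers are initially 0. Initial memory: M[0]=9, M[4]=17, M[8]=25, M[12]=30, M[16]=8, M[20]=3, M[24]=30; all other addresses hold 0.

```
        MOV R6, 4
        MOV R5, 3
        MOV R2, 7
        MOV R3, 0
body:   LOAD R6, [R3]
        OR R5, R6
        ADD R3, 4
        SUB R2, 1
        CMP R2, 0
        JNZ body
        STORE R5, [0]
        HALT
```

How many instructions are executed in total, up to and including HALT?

R6=4
R5=3
R2=7
R3=0
R6=M[0]=9
R5=3|9=11
R3=0+4=4
R2=7-1=6
CMP R2, 0  (cmp 6,0)
JNZ body: taken
R6=M[4]=17
R5=11|17=27
R3=4+4=8
R2=6-1=5
CMP R2, 0  (cmp 5,0)
JNZ body: taken
R6=M[8]=25
R5=27|25=27
R3=8+4=12
R2=5-1=4
CMP R2, 0  (cmp 4,0)
JNZ body: taken
R6=M[12]=30
R5=27|30=31
R3=12+4=16
R2=4-1=3
CMP R2, 0  (cmp 3,0)
JNZ body: taken
R6=M[16]=8
R5=31|8=31
R3=16+4=20
R2=3-1=2
CMP R2, 0  (cmp 2,0)
JNZ body: taken
R6=M[20]=3
R5=31|3=31
R3=20+4=24
R2=2-1=1
CMP R2, 0  (cmp 1,0)
JNZ body: taken
R6=M[24]=30
R5=31|30=31
R3=24+4=28
R2=1-1=0
CMP R2, 0  (cmp 0,0)
JNZ body: not taken
STORE R5, [0] → M[0]=31
halt.
Total executed instructions: 48.

48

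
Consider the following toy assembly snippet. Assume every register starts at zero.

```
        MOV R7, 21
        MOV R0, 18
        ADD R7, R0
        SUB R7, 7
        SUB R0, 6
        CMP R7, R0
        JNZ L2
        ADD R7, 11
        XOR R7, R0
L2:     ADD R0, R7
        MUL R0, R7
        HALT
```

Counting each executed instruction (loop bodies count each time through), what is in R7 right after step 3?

39

R7=21
R0=18
R7=21+18=39
After step 3: R7 = 39.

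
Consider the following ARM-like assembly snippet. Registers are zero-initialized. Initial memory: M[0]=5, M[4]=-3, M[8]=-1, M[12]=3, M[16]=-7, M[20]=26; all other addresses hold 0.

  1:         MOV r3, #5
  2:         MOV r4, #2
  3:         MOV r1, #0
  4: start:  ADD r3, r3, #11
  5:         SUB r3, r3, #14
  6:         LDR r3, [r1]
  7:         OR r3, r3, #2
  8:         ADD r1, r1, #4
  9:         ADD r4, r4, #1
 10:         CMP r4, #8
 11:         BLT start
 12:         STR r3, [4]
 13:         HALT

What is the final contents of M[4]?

MOV r3, #5 → r3=5
MOV r4, #2 → r4=2
MOV r1, #0 → r1=0
ADD r3, r3, #11 → r3=5+11=16
SUB r3, r3, #14 → r3=16-14=2
LDR r3, [r1] → r3=M[0]=5
OR r3, r3, #2 → r3=5|2=7
ADD r1, r1, #4 → r1=0+4=4
ADD r4, r4, #1 → r4=2+1=3
CMP r4, #8  (cmp 3,8)
BLT start: taken
ADD r3, r3, #11 → r3=7+11=18
SUB r3, r3, #14 → r3=18-14=4
LDR r3, [r1] → r3=M[4]=-3
OR r3, r3, #2 → r3=(-3)|2=-1
ADD r1, r1, #4 → r1=4+4=8
ADD r4, r4, #1 → r4=3+1=4
CMP r4, #8  (cmp 4,8)
BLT start: taken
ADD r3, r3, #11 → r3=(-1)+11=10
SUB r3, r3, #14 → r3=10-14=-4
LDR r3, [r1] → r3=M[8]=-1
OR r3, r3, #2 → r3=(-1)|2=-1
ADD r1, r1, #4 → r1=8+4=12
ADD r4, r4, #1 → r4=4+1=5
CMP r4, #8  (cmp 5,8)
BLT start: taken
ADD r3, r3, #11 → r3=(-1)+11=10
SUB r3, r3, #14 → r3=10-14=-4
LDR r3, [r1] → r3=M[12]=3
OR r3, r3, #2 → r3=3|2=3
ADD r1, r1, #4 → r1=12+4=16
ADD r4, r4, #1 → r4=5+1=6
CMP r4, #8  (cmp 6,8)
BLT start: taken
ADD r3, r3, #11 → r3=3+11=14
SUB r3, r3, #14 → r3=14-14=0
LDR r3, [r1] → r3=M[16]=-7
OR r3, r3, #2 → r3=(-7)|2=-5
ADD r1, r1, #4 → r1=16+4=20
ADD r4, r4, #1 → r4=6+1=7
CMP r4, #8  (cmp 7,8)
BLT start: taken
ADD r3, r3, #11 → r3=(-5)+11=6
SUB r3, r3, #14 → r3=6-14=-8
LDR r3, [r1] → r3=M[20]=26
OR r3, r3, #2 → r3=26|2=26
ADD r1, r1, #4 → r1=20+4=24
ADD r4, r4, #1 → r4=7+1=8
CMP r4, #8  (cmp 8,8)
BLT start: not taken
STR r3, [4] → M[4]=26
halt.

26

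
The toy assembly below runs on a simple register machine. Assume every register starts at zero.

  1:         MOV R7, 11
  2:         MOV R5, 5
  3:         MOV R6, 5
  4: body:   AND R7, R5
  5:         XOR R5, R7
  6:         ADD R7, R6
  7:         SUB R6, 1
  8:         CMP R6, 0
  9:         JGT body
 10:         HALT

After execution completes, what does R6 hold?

0

R7=11
R5=5
R6=5
R7=11&5=1
R5=5^1=4
R7=1+5=6
R6=5-1=4
CMP R6, 0  (cmp 4,0)
JGT body: taken
R7=6&4=4
R5=4^4=0
R7=4+4=8
R6=4-1=3
CMP R6, 0  (cmp 3,0)
JGT body: taken
R7=8&0=0
R5=0^0=0
R7=0+3=3
R6=3-1=2
CMP R6, 0  (cmp 2,0)
JGT body: taken
R7=3&0=0
R5=0^0=0
R7=0+2=2
R6=2-1=1
CMP R6, 0  (cmp 1,0)
JGT body: taken
R7=2&0=0
R5=0^0=0
R7=0+1=1
R6=1-1=0
CMP R6, 0  (cmp 0,0)
JGT body: not taken
halt.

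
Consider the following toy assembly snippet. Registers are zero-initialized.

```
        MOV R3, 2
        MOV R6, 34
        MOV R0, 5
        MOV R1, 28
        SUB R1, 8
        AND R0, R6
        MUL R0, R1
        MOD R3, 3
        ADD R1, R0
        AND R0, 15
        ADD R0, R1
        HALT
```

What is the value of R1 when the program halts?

20

R3=2
R6=34
R0=5
R1=28
R1=28-8=20
R0=5&34=0
R0=0*20=0
R3=2%3=2
R1=20+0=20
R0=0&15=0
R0=0+20=20
halt.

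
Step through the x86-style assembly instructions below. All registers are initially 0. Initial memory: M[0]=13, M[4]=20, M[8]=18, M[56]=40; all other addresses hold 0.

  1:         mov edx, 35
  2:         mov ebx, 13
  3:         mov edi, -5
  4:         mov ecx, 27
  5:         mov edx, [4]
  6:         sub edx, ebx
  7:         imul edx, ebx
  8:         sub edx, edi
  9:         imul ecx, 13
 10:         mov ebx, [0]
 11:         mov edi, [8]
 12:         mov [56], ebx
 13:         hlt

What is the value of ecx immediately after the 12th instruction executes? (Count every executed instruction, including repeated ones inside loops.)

after mov edx, 35: edx=35
after mov ebx, 13: ebx=13
after mov edi, -5: edi=-5
after mov ecx, 27: ecx=27
after mov edx, [4]: edx=M[4]=20
after sub edx, ebx: edx=20-13=7
after imul edx, ebx: edx=7*13=91
after sub edx, edi: edx=91-(-5)=96
after imul ecx, 13: ecx=27*13=351
after mov ebx, [0]: ebx=M[0]=13
after mov edi, [8]: edi=M[8]=18
mov [56], ebx → M[56]=13
After step 12: ecx = 351.

351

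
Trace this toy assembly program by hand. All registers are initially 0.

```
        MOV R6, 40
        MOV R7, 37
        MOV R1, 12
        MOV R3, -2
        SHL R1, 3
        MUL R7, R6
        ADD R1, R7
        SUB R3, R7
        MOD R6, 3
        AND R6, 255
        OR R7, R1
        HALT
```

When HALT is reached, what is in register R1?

MOV R6, 40 → R6=40
MOV R7, 37 → R7=37
MOV R1, 12 → R1=12
MOV R3, -2 → R3=-2
SHL R1, 3 → R1=12<<3=96
MUL R7, R6 → R7=37*40=1480
ADD R1, R7 → R1=96+1480=1576
SUB R3, R7 → R3=(-2)-1480=-1482
MOD R6, 3 → R6=40%3=1
AND R6, 255 → R6=1&255=1
OR R7, R1 → R7=1480|1576=2024
halt.

1576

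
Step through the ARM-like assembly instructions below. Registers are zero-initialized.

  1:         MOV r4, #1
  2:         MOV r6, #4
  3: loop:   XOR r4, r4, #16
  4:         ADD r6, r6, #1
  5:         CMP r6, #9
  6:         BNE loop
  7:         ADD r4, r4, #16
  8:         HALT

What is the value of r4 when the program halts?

after MOV r4, #1: r4=1
after MOV r6, #4: r6=4
after XOR r4, r4, #16: r4=1^16=17
after ADD r6, r6, #1: r6=4+1=5
CMP r6, #9  (cmp 5,9)
BNE loop: taken
after XOR r4, r4, #16: r4=17^16=1
after ADD r6, r6, #1: r6=5+1=6
CMP r6, #9  (cmp 6,9)
BNE loop: taken
after XOR r4, r4, #16: r4=1^16=17
after ADD r6, r6, #1: r6=6+1=7
CMP r6, #9  (cmp 7,9)
BNE loop: taken
after XOR r4, r4, #16: r4=17^16=1
after ADD r6, r6, #1: r6=7+1=8
CMP r6, #9  (cmp 8,9)
BNE loop: taken
after XOR r4, r4, #16: r4=1^16=17
after ADD r6, r6, #1: r6=8+1=9
CMP r6, #9  (cmp 9,9)
BNE loop: not taken
after ADD r4, r4, #16: r4=17+16=33
halt.

33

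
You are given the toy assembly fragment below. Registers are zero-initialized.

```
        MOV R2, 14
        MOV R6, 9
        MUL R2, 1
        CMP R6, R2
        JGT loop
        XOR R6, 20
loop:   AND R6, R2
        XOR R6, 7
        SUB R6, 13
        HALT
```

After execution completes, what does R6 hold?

-2

R2=14
R6=9
R2=14*1=14
CMP R6, R2  (cmp 9,14)
JGT loop: not taken
R6=9^20=29
R6=29&14=12
R6=12^7=11
R6=11-13=-2
halt.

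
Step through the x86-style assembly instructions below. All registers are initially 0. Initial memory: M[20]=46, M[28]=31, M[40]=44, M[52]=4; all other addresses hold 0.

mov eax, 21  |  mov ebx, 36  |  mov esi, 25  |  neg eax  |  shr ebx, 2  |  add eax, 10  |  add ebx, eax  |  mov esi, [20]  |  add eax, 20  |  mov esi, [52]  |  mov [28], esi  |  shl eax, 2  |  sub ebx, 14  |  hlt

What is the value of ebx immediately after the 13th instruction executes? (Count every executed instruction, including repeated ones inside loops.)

eax=21
ebx=36
esi=25
eax=-(21)=-21
ebx=36>>2=9
eax=(-21)+10=-11
ebx=9+(-11)=-2
esi=M[20]=46
eax=(-11)+20=9
esi=M[52]=4
mov [28], esi → M[28]=4
eax=9<<2=36
ebx=(-2)-14=-16
After step 13: ebx = -16.

-16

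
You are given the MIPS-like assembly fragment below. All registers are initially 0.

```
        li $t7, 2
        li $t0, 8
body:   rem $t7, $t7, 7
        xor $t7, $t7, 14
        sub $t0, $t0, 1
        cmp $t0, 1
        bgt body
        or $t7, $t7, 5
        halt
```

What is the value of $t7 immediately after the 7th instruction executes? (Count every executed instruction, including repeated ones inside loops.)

$t7=2
$t0=8
$t7=2%7=2
$t7=2^14=12
$t0=8-1=7
cmp $t0, 1  (cmp 7,1)
bgt body: taken
After step 7: $t7 = 12.

12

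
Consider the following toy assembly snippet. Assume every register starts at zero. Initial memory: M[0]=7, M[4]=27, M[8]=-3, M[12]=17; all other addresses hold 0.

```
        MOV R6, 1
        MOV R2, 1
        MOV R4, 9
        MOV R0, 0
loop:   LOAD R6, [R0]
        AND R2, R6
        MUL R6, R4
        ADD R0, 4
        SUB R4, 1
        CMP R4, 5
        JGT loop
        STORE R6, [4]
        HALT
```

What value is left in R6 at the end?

R6=1
R2=1
R4=9
R0=0
R6=M[0]=7
R2=1&7=1
R6=7*9=63
R0=0+4=4
R4=9-1=8
CMP R4, 5  (cmp 8,5)
JGT loop: taken
R6=M[4]=27
R2=1&27=1
R6=27*8=216
R0=4+4=8
R4=8-1=7
CMP R4, 5  (cmp 7,5)
JGT loop: taken
R6=M[8]=-3
R2=1&(-3)=1
R6=(-3)*7=-21
R0=8+4=12
R4=7-1=6
CMP R4, 5  (cmp 6,5)
JGT loop: taken
R6=M[12]=17
R2=1&17=1
R6=17*6=102
R0=12+4=16
R4=6-1=5
CMP R4, 5  (cmp 5,5)
JGT loop: not taken
STORE R6, [4] → M[4]=102
halt.

102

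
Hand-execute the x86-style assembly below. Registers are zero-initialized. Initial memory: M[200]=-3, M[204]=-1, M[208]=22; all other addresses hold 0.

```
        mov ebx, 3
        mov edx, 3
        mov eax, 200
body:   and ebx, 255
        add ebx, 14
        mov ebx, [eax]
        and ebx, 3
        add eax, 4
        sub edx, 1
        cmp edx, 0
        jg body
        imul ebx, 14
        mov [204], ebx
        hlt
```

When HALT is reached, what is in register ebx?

ebx=3
edx=3
eax=200
ebx=3&255=3
ebx=3+14=17
ebx=M[200]=-3
ebx=(-3)&3=1
eax=200+4=204
edx=3-1=2
cmp edx, 0  (cmp 2,0)
jg body: taken
ebx=1&255=1
ebx=1+14=15
ebx=M[204]=-1
ebx=(-1)&3=3
eax=204+4=208
edx=2-1=1
cmp edx, 0  (cmp 1,0)
jg body: taken
ebx=3&255=3
ebx=3+14=17
ebx=M[208]=22
ebx=22&3=2
eax=208+4=212
edx=1-1=0
cmp edx, 0  (cmp 0,0)
jg body: not taken
ebx=2*14=28
mov [204], ebx → M[204]=28
halt.

28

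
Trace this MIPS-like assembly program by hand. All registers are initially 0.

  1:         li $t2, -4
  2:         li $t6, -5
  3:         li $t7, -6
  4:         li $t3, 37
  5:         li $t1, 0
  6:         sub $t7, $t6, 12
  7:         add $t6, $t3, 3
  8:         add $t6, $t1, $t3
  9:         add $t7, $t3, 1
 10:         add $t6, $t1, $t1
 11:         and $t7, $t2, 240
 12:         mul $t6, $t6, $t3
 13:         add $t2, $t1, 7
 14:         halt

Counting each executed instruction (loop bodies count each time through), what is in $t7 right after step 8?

after li $t2, -4: $t2=-4
after li $t6, -5: $t6=-5
after li $t7, -6: $t7=-6
after li $t3, 37: $t3=37
after li $t1, 0: $t1=0
after sub $t7, $t6, 12: $t7=(-5)-12=-17
after add $t6, $t3, 3: $t6=37+3=40
after add $t6, $t1, $t3: $t6=0+37=37
After step 8: $t7 = -17.

-17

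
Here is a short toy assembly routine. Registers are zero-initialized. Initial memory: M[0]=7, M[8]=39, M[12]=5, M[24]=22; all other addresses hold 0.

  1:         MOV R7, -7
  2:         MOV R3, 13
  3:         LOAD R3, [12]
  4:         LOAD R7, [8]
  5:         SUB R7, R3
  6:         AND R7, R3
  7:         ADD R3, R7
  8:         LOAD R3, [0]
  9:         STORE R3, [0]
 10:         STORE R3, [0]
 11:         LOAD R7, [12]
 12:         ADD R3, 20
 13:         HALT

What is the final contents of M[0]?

after MOV R7, -7: R7=-7
after MOV R3, 13: R3=13
after LOAD R3, [12]: R3=M[12]=5
after LOAD R7, [8]: R7=M[8]=39
after SUB R7, R3: R7=39-5=34
after AND R7, R3: R7=34&5=0
after ADD R3, R7: R3=5+0=5
after LOAD R3, [0]: R3=M[0]=7
STORE R3, [0] → M[0]=7
STORE R3, [0] → M[0]=7
after LOAD R7, [12]: R7=M[12]=5
after ADD R3, 20: R3=7+20=27
halt.

7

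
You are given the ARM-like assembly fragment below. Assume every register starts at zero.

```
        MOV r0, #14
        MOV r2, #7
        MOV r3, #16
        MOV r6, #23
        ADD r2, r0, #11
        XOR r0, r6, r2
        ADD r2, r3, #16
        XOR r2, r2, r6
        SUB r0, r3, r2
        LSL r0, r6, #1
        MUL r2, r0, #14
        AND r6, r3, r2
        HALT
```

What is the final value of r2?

after MOV r0, #14: r0=14
after MOV r2, #7: r2=7
after MOV r3, #16: r3=16
after MOV r6, #23: r6=23
after ADD r2, r0, #11: r2=14+11=25
after XOR r0, r6, r2: r0=23^25=14
after ADD r2, r3, #16: r2=16+16=32
after XOR r2, r2, r6: r2=32^23=55
after SUB r0, r3, r2: r0=16-55=-39
after LSL r0, r6, #1: r0=23<<1=46
after MUL r2, r0, #14: r2=46*14=644
after AND r6, r3, r2: r6=16&644=0
halt.

644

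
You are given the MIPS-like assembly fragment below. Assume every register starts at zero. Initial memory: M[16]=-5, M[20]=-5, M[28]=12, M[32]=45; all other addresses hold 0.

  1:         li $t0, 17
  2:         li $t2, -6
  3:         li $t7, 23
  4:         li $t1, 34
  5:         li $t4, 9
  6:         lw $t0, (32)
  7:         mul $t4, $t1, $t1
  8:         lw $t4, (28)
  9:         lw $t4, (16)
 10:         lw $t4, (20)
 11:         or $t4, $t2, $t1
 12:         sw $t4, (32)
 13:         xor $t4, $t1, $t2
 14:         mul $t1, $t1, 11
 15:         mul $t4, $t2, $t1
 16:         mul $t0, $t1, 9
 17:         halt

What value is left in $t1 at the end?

374

after li $t0, 17: $t0=17
after li $t2, -6: $t2=-6
after li $t7, 23: $t7=23
after li $t1, 34: $t1=34
after li $t4, 9: $t4=9
after lw $t0, (32): $t0=M[32]=45
after mul $t4, $t1, $t1: $t4=34*34=1156
after lw $t4, (28): $t4=M[28]=12
after lw $t4, (16): $t4=M[16]=-5
after lw $t4, (20): $t4=M[20]=-5
after or $t4, $t2, $t1: $t4=(-6)|34=-6
sw $t4, (32) → M[32]=-6
after xor $t4, $t1, $t2: $t4=34^(-6)=-40
after mul $t1, $t1, 11: $t1=34*11=374
after mul $t4, $t2, $t1: $t4=(-6)*374=-2244
after mul $t0, $t1, 9: $t0=374*9=3366
halt.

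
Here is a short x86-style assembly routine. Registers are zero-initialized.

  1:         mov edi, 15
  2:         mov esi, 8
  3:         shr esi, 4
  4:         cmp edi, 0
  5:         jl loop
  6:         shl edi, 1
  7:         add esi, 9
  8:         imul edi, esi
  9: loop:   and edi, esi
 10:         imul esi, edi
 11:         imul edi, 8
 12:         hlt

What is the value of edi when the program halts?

64

mov edi, 15 → edi=15
mov esi, 8 → esi=8
shr esi, 4 → esi=8>>4=0
cmp edi, 0  (cmp 15,0)
jl loop: not taken
shl edi, 1 → edi=15<<1=30
add esi, 9 → esi=0+9=9
imul edi, esi → edi=30*9=270
and edi, esi → edi=270&9=8
imul esi, edi → esi=9*8=72
imul edi, 8 → edi=8*8=64
halt.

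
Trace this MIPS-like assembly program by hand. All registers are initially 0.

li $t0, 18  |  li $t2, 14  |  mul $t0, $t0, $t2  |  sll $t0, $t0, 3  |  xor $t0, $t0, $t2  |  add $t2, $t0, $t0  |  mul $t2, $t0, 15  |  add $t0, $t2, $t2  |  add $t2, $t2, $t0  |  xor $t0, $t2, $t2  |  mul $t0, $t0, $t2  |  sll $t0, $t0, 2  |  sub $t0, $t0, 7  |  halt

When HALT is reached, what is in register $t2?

after li $t0, 18: $t0=18
after li $t2, 14: $t2=14
after mul $t0, $t0, $t2: $t0=18*14=252
after sll $t0, $t0, 3: $t0=252<<3=2016
after xor $t0, $t0, $t2: $t0=2016^14=2030
after add $t2, $t0, $t0: $t2=2030+2030=4060
after mul $t2, $t0, 15: $t2=2030*15=30450
after add $t0, $t2, $t2: $t0=30450+30450=60900
after add $t2, $t2, $t0: $t2=30450+60900=91350
after xor $t0, $t2, $t2: $t0=91350^91350=0
after mul $t0, $t0, $t2: $t0=0*91350=0
after sll $t0, $t0, 2: $t0=0<<2=0
after sub $t0, $t0, 7: $t0=0-7=-7
halt.

91350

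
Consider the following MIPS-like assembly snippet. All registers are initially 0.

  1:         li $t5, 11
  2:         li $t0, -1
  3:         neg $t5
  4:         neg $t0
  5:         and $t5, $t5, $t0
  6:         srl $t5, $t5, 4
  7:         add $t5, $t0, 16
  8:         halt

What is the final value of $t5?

li $t5, 11 → $t5=11
li $t0, -1 → $t0=-1
neg $t5 → $t5=-(11)=-11
neg $t0 → $t0=-(-1)=1
and $t5, $t5, $t0 → $t5=(-11)&1=1
srl $t5, $t5, 4 → $t5=1>>4=0
add $t5, $t0, 16 → $t5=1+16=17
halt.

17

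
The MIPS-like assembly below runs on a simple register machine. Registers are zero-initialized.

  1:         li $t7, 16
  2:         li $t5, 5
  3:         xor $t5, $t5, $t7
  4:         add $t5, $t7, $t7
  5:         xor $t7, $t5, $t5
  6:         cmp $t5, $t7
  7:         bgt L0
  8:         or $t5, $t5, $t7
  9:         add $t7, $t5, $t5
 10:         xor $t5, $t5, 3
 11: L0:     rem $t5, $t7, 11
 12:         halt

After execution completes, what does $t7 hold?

after li $t7, 16: $t7=16
after li $t5, 5: $t5=5
after xor $t5, $t5, $t7: $t5=5^16=21
after add $t5, $t7, $t7: $t5=16+16=32
after xor $t7, $t5, $t5: $t7=32^32=0
cmp $t5, $t7  (cmp 32,0)
bgt L0: taken
after rem $t5, $t7, 11: $t5=0%11=0
halt.

0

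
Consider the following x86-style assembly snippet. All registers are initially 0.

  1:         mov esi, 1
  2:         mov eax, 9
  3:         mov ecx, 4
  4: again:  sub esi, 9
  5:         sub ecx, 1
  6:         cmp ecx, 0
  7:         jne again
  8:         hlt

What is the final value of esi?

-35

after mov esi, 1: esi=1
after mov eax, 9: eax=9
after mov ecx, 4: ecx=4
after sub esi, 9: esi=1-9=-8
after sub ecx, 1: ecx=4-1=3
cmp ecx, 0  (cmp 3,0)
jne again: taken
after sub esi, 9: esi=(-8)-9=-17
after sub ecx, 1: ecx=3-1=2
cmp ecx, 0  (cmp 2,0)
jne again: taken
after sub esi, 9: esi=(-17)-9=-26
after sub ecx, 1: ecx=2-1=1
cmp ecx, 0  (cmp 1,0)
jne again: taken
after sub esi, 9: esi=(-26)-9=-35
after sub ecx, 1: ecx=1-1=0
cmp ecx, 0  (cmp 0,0)
jne again: not taken
halt.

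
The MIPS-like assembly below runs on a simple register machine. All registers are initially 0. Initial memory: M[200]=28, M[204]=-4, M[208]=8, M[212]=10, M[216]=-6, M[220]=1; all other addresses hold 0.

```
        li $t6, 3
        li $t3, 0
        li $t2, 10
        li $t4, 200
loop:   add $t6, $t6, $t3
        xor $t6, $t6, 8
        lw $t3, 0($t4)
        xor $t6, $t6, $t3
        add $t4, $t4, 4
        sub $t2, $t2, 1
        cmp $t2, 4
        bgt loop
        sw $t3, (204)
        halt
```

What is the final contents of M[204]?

1

after li $t6, 3: $t6=3
after li $t3, 0: $t3=0
after li $t2, 10: $t2=10
after li $t4, 200: $t4=200
after add $t6, $t6, $t3: $t6=3+0=3
after xor $t6, $t6, 8: $t6=3^8=11
after lw $t3, 0($t4): $t3=M[200]=28
after xor $t6, $t6, $t3: $t6=11^28=23
after add $t4, $t4, 4: $t4=200+4=204
after sub $t2, $t2, 1: $t2=10-1=9
cmp $t2, 4  (cmp 9,4)
bgt loop: taken
after add $t6, $t6, $t3: $t6=23+28=51
after xor $t6, $t6, 8: $t6=51^8=59
after lw $t3, 0($t4): $t3=M[204]=-4
after xor $t6, $t6, $t3: $t6=59^(-4)=-57
after add $t4, $t4, 4: $t4=204+4=208
after sub $t2, $t2, 1: $t2=9-1=8
cmp $t2, 4  (cmp 8,4)
bgt loop: taken
after add $t6, $t6, $t3: $t6=(-57)+(-4)=-61
after xor $t6, $t6, 8: $t6=(-61)^8=-53
after lw $t3, 0($t4): $t3=M[208]=8
after xor $t6, $t6, $t3: $t6=(-53)^8=-61
after add $t4, $t4, 4: $t4=208+4=212
after sub $t2, $t2, 1: $t2=8-1=7
cmp $t2, 4  (cmp 7,4)
bgt loop: taken
after add $t6, $t6, $t3: $t6=(-61)+8=-53
after xor $t6, $t6, 8: $t6=(-53)^8=-61
after lw $t3, 0($t4): $t3=M[212]=10
after xor $t6, $t6, $t3: $t6=(-61)^10=-55
after add $t4, $t4, 4: $t4=212+4=216
after sub $t2, $t2, 1: $t2=7-1=6
cmp $t2, 4  (cmp 6,4)
bgt loop: taken
after add $t6, $t6, $t3: $t6=(-55)+10=-45
after xor $t6, $t6, 8: $t6=(-45)^8=-37
after lw $t3, 0($t4): $t3=M[216]=-6
after xor $t6, $t6, $t3: $t6=(-37)^(-6)=33
after add $t4, $t4, 4: $t4=216+4=220
after sub $t2, $t2, 1: $t2=6-1=5
cmp $t2, 4  (cmp 5,4)
bgt loop: taken
after add $t6, $t6, $t3: $t6=33+(-6)=27
after xor $t6, $t6, 8: $t6=27^8=19
after lw $t3, 0($t4): $t3=M[220]=1
after xor $t6, $t6, $t3: $t6=19^1=18
after add $t4, $t4, 4: $t4=220+4=224
after sub $t2, $t2, 1: $t2=5-1=4
cmp $t2, 4  (cmp 4,4)
bgt loop: not taken
sw $t3, (204) → M[204]=1
halt.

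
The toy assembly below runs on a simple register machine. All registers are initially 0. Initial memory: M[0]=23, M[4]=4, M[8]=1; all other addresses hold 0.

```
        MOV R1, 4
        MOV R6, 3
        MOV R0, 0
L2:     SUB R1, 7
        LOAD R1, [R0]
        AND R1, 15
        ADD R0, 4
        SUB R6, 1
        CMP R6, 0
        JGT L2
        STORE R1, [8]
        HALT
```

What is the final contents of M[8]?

1

R1=4
R6=3
R0=0
R1=4-7=-3
R1=M[0]=23
R1=23&15=7
R0=0+4=4
R6=3-1=2
CMP R6, 0  (cmp 2,0)
JGT L2: taken
R1=7-7=0
R1=M[4]=4
R1=4&15=4
R0=4+4=8
R6=2-1=1
CMP R6, 0  (cmp 1,0)
JGT L2: taken
R1=4-7=-3
R1=M[8]=1
R1=1&15=1
R0=8+4=12
R6=1-1=0
CMP R6, 0  (cmp 0,0)
JGT L2: not taken
STORE R1, [8] → M[8]=1
halt.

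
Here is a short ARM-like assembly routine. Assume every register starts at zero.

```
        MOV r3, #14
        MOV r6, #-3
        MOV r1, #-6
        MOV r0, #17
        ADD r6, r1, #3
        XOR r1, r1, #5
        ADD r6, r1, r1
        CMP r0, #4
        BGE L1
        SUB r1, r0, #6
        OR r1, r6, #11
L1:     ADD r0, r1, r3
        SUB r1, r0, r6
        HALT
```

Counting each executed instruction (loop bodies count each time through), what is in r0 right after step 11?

13

r3=14
r6=-3
r1=-6
r0=17
r6=(-6)+3=-3
r1=(-6)^5=-1
r6=(-1)+(-1)=-2
CMP r0, #4  (cmp 17,4)
BGE L1: taken
r0=(-1)+14=13
r1=13-(-2)=15
After step 11: r0 = 13.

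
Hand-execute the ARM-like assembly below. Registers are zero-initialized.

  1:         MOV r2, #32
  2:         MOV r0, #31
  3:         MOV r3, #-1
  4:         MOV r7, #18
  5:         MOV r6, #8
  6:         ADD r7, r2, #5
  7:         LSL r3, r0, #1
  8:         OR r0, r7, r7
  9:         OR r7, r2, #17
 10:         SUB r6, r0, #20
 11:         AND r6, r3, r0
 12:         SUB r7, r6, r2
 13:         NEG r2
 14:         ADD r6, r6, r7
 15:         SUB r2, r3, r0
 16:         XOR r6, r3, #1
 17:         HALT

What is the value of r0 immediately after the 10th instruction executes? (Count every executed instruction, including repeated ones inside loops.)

37

after MOV r2, #32: r2=32
after MOV r0, #31: r0=31
after MOV r3, #-1: r3=-1
after MOV r7, #18: r7=18
after MOV r6, #8: r6=8
after ADD r7, r2, #5: r7=32+5=37
after LSL r3, r0, #1: r3=31<<1=62
after OR r0, r7, r7: r0=37|37=37
after OR r7, r2, #17: r7=32|17=49
after SUB r6, r0, #20: r6=37-20=17
After step 10: r0 = 37.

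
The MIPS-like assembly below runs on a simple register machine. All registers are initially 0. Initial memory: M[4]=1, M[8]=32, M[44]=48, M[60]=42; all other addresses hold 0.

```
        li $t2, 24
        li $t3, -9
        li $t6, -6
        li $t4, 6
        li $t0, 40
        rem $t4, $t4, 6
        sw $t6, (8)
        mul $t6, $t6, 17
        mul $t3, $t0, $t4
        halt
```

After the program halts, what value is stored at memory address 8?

-6

$t2=24
$t3=-9
$t6=-6
$t4=6
$t0=40
$t4=6%6=0
sw $t6, (8) → M[8]=-6
$t6=(-6)*17=-102
$t3=40*0=0
halt.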